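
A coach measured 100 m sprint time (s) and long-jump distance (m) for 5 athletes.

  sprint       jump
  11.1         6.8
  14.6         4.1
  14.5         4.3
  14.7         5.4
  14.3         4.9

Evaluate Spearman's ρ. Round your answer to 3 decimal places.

Rank sprint: 1, 4, 3, 5, 2
Rank jump: 5, 1, 2, 4, 3
d = rank(sprint) − rank(jump): -4, 3, 1, 1, -1; Σd² = 28
ρ = 1 − 6Σd² / [n(n²−1)] = 1 − 6×28 / (5×24) = 1 − 168/120 ≈ -0.400

-0.400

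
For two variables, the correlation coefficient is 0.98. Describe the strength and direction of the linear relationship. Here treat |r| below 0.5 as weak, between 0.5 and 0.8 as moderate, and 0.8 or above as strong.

strong positive

r = 0.98 > 0 so the relationship is positive.
|r| = 0.98, which falls in the strong range.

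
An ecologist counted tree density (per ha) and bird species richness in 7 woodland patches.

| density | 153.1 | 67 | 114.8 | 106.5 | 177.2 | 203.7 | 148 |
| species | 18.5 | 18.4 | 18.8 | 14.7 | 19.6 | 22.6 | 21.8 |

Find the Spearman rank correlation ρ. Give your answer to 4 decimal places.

Rank density: 5, 1, 3, 2, 6, 7, 4
Rank species: 3, 2, 4, 1, 5, 7, 6
d = rank(density) − rank(species): 2, -1, -1, 1, 1, 0, -2; Σd² = 12
ρ = 1 − 6Σd² / [n(n²−1)] = 1 − 6×12 / (7×48) = 1 − 72/336 ≈ 0.7857

0.7857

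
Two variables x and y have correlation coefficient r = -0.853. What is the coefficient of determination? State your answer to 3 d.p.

0.728

r² = (-0.853)² = 0.728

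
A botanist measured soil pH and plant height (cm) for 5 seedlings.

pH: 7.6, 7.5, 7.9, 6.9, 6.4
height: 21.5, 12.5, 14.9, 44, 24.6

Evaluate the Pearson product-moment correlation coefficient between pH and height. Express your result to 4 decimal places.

-0.5714

n = 5, Σx = 36.3, Σy = 117.5, Σx² = 264.99, Σy² = 3381.67, Σxy = 835.9
nΣxy − ΣxΣy = 4179.5 − 4265.25 = -85.75
nΣx² − (Σx)² = 1324.95 − 1317.69 = 7.26; nΣy² − (Σy)² = 16908.35 − 13806.25 = 3102.1
r = -85.75 / √(7.26 × 3102.1) = -85.75 / 150.0708 ≈ -0.5714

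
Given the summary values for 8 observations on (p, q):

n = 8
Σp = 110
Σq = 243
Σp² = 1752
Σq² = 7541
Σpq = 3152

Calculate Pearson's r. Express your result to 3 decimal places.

r = (nΣpq − ΣpΣq) / √[(nΣp² − (Σp)²)(nΣq² − (Σq)²)]
Numerator: 8×3152 − 110×243 = -1514
Denominator: √[(14016 − 12100)(60328 − 59049)] = √[1916 × 1279] = 1565.4277
r = -1514 / 1565.4277 ≈ -0.967

-0.967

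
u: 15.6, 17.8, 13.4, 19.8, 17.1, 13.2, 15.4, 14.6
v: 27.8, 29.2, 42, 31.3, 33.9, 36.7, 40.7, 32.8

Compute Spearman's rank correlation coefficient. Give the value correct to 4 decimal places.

Rank u: 5, 7, 2, 8, 6, 1, 4, 3
Rank v: 1, 2, 8, 3, 5, 6, 7, 4
d = rank(u) − rank(v): 4, 5, -6, 5, 1, -5, -3, -1; Σd² = 138
ρ = 1 − 6Σd² / [n(n²−1)] = 1 − 6×138 / (8×63) = 1 − 828/504 ≈ -0.6429

-0.6429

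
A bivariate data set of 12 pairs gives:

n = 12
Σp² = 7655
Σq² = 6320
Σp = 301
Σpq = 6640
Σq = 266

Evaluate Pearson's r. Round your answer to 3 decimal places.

r = (nΣpq − ΣpΣq) / √[(nΣp² − (Σp)²)(nΣq² − (Σq)²)]
Numerator: 12×6640 − 301×266 = -386
Denominator: √[(91860 − 90601)(75840 − 70756)] = √[1259 × 5084] = 2529.9715
r = -386 / 2529.9715 ≈ -0.153

-0.153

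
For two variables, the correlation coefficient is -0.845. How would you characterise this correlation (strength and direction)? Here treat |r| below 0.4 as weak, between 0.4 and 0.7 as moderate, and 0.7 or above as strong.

r = -0.845 < 0 so the relationship is negative.
|r| = 0.845, which falls in the strong range.

strong negative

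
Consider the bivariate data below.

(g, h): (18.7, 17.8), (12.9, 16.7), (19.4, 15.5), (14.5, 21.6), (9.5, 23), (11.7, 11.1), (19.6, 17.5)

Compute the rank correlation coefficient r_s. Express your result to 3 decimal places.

Rank g: 5, 3, 6, 4, 1, 2, 7
Rank h: 5, 3, 2, 6, 7, 1, 4
d = rank(g) − rank(h): 0, 0, 4, -2, -6, 1, 3; Σd² = 66
ρ = 1 − 6Σd² / [n(n²−1)] = 1 − 6×66 / (7×48) = 1 − 396/336 ≈ -0.179

-0.179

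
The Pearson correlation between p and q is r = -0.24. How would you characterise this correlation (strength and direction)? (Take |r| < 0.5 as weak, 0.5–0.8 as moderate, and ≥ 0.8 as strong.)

weak negative

r = -0.24 < 0 so the relationship is negative.
|r| = 0.24, which falls in the weak range.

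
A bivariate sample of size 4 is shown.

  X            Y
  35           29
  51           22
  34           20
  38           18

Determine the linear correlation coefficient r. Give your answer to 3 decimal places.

-0.129

n = 4, ΣX = 158, ΣY = 89, ΣX² = 6426, ΣY² = 2049, ΣXY = 3501
nΣXY − ΣXΣY = 14004 − 14062 = -58
nΣX² − (ΣX)² = 25704 − 24964 = 740; nΣY² − (ΣY)² = 8196 − 7921 = 275
r = -58 / √(740 × 275) = -58 / 451.1097 ≈ -0.129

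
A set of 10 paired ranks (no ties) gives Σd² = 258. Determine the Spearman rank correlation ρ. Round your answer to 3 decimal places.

-0.564

ρ = 1 − 6Σd² / [n(n²−1)] = 1 − 6×258 / (10×99)
  = 1 − 1548/990 = 1 − 1.5636 ≈ -0.564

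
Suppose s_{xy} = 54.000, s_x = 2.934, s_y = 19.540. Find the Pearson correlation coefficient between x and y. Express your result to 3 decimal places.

r = Cov(x,y) / (s_x · s_y) = 54.000 / (2.934 × 19.540)
  = 54.000 / 57.3304 ≈ 0.942

0.942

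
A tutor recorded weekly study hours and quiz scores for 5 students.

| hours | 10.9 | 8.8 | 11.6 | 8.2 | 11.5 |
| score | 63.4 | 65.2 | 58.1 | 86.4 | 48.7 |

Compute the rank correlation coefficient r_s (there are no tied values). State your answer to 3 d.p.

-0.900

Rank hours: 3, 2, 5, 1, 4
Rank score: 3, 4, 2, 5, 1
d = rank(hours) − rank(score): 0, -2, 3, -4, 3; Σd² = 38
ρ = 1 − 6Σd² / [n(n²−1)] = 1 − 6×38 / (5×24) = 1 − 228/120 ≈ -0.900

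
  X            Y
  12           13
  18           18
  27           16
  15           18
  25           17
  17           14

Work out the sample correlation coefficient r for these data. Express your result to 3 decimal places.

0.343

n = 6, ΣX = 114, ΣY = 96, ΣX² = 2336, ΣY² = 1558, ΣXY = 1845
nΣXY − ΣXΣY = 11070 − 10944 = 126
nΣX² − (ΣX)² = 14016 − 12996 = 1020; nΣY² − (ΣY)² = 9348 − 9216 = 132
r = 126 / √(1020 × 132) = 126 / 366.9332 ≈ 0.343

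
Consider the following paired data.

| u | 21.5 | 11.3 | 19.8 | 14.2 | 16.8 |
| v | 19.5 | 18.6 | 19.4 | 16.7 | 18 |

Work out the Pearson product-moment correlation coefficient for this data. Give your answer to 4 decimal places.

n = 5, Σu = 83.6, Σv = 92.2, Σu² = 1465.86, Σv² = 1705.46, Σuv = 1553.09
nΣuv − ΣuΣv = 7765.45 − 7707.92 = 57.53
nΣu² − (Σu)² = 7329.3 − 6988.96 = 340.34; nΣv² − (Σv)² = 8527.3 − 8500.84 = 26.46
r = 57.53 / √(340.34 × 26.46) = 57.53 / 94.8968 ≈ 0.6062

0.6062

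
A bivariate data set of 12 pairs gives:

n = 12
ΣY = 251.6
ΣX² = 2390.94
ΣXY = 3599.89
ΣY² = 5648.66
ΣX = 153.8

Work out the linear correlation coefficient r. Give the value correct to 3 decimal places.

0.948

r = (nΣXY − ΣXΣY) / √[(nΣX² − (ΣX)²)(nΣY² − (ΣY)²)]
Numerator: 12×3599.89 − 153.8×251.6 = 4502.6
Denominator: √[(28691.28 − 23654.44)(67783.92 − 63302.56)] = √[5036.84 × 4481.36] = 4750.9887
r = 4502.6 / 4750.9887 ≈ 0.948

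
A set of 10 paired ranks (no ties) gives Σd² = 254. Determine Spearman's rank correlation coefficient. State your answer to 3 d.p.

-0.539

ρ = 1 − 6Σd² / [n(n²−1)] = 1 − 6×254 / (10×99)
  = 1 − 1524/990 = 1 − 1.5394 ≈ -0.539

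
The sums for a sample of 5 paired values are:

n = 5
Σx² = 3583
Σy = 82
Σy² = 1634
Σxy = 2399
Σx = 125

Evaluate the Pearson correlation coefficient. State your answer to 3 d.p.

r = (nΣxy − ΣxΣy) / √[(nΣx² − (Σx)²)(nΣy² − (Σy)²)]
Numerator: 5×2399 − 125×82 = 1745
Denominator: √[(17915 − 15625)(8170 − 6724)] = √[2290 × 1446] = 1819.7088
r = 1745 / 1819.7088 ≈ 0.959

0.959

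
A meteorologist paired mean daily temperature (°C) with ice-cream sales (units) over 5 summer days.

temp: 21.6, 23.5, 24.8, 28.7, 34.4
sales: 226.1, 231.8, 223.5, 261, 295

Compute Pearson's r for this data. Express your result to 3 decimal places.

0.965

n = 5, Σx = 133, Σy = 1237.4, Σx² = 3640.9, Σy² = 309950.7, Σxy = 33512.56
nΣxy − ΣxΣy = 167562.8 − 164574.2 = 2988.6
nΣx² − (Σx)² = 18204.5 − 17689 = 515.5; nΣy² − (Σy)² = 1549753.5 − 1531158.76 = 18594.74
r = 2988.6 / √(515.5 × 18594.74) = 2988.6 / 3096.0602 ≈ 0.965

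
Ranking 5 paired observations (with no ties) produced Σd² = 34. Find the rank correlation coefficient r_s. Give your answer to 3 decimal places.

-0.700

ρ = 1 − 6Σd² / [n(n²−1)] = 1 − 6×34 / (5×24)
  = 1 − 204/120 = 1 − 1.7000 ≈ -0.700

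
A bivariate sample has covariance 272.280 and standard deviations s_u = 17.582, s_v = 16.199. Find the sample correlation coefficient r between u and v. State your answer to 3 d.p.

0.956

r = Cov(u,v) / (s_u · s_v) = 272.280 / (17.582 × 16.199)
  = 272.280 / 284.8108 ≈ 0.956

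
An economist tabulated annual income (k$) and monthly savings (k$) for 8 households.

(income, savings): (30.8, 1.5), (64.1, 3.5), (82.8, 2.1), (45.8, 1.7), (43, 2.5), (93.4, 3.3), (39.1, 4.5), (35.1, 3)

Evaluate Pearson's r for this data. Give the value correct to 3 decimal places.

n = 8, Σx = 434.1, Σy = 22.1, Σx² = 27344.31, Σy² = 68.19, Σxy = 1219.26
nΣxy − ΣxΣy = 9754.08 − 9593.61 = 160.47
nΣx² − (Σx)² = 218754.48 − 188442.81 = 30311.67; nΣy² − (Σy)² = 545.52 − 488.41 = 57.11
r = 160.47 / √(30311.67 × 57.11) = 160.47 / 1315.7125 ≈ 0.122

0.122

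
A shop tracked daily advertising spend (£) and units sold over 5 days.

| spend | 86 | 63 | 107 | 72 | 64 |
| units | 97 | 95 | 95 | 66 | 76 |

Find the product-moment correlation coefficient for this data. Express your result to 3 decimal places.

0.460

n = 5, Σx = 392, Σy = 429, Σx² = 32094, Σy² = 37591, Σxy = 34108
nΣxy − ΣxΣy = 170540 − 168168 = 2372
nΣx² − (Σx)² = 160470 − 153664 = 6806; nΣy² − (Σy)² = 187955 − 184041 = 3914
r = 2372 / √(6806 × 3914) = 2372 / 5161.2677 ≈ 0.460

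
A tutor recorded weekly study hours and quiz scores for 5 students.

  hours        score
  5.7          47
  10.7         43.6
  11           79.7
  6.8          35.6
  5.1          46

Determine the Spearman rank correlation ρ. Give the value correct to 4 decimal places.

Rank hours: 2, 4, 5, 3, 1
Rank score: 4, 2, 5, 1, 3
d = rank(hours) − rank(score): -2, 2, 0, 2, -2; Σd² = 16
ρ = 1 − 6Σd² / [n(n²−1)] = 1 − 6×16 / (5×24) = 1 − 96/120 ≈ 0.2000

0.2000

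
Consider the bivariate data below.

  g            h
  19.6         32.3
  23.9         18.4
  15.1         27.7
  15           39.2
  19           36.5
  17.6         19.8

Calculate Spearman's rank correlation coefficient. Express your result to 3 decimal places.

Rank g: 5, 6, 2, 1, 4, 3
Rank h: 4, 1, 3, 6, 5, 2
d = rank(g) − rank(h): 1, 5, -1, -5, -1, 1; Σd² = 54
ρ = 1 − 6Σd² / [n(n²−1)] = 1 − 6×54 / (6×35) = 1 − 324/210 ≈ -0.543

-0.543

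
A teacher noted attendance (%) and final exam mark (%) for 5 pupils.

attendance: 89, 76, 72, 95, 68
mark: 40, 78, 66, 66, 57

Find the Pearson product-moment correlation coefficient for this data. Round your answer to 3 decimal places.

-0.268

n = 5, Σx = 400, Σy = 307, Σx² = 32530, Σy² = 19645, Σxy = 24386
nΣxy − ΣxΣy = 121930 − 122800 = -870
nΣx² − (Σx)² = 162650 − 160000 = 2650; nΣy² − (Σy)² = 98225 − 94249 = 3976
r = -870 / √(2650 × 3976) = -870 / 3245.9821 ≈ -0.268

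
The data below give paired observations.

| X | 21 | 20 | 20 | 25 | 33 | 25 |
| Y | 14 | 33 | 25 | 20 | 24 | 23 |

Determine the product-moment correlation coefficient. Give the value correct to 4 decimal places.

-0.0965

n = 6, ΣX = 144, ΣY = 139, ΣX² = 3580, ΣY² = 3415, ΣXY = 3321
nΣXY − ΣXΣY = 19926 − 20016 = -90
nΣX² − (ΣX)² = 21480 − 20736 = 744; nΣY² − (ΣY)² = 20490 − 19321 = 1169
r = -90 / √(744 × 1169) = -90 / 932.5964 ≈ -0.0965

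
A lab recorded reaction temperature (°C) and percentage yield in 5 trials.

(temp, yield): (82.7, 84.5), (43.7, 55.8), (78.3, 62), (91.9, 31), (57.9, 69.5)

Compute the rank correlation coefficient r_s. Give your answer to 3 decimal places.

Rank temp: 4, 1, 3, 5, 2
Rank yield: 5, 2, 3, 1, 4
d = rank(temp) − rank(yield): -1, -1, 0, 4, -2; Σd² = 22
ρ = 1 − 6Σd² / [n(n²−1)] = 1 − 6×22 / (5×24) = 1 − 132/120 ≈ -0.100

-0.100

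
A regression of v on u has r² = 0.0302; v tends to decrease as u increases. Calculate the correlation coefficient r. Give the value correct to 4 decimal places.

|r| = √0.0302 = 0.1738
The association is negative, so r = −0.1738.

-0.1738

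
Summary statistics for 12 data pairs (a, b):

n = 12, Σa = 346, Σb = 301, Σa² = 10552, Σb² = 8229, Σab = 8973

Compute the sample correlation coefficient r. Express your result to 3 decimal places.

r = (nΣab − ΣaΣb) / √[(nΣa² − (Σa)²)(nΣb² − (Σb)²)]
Numerator: 12×8973 − 346×301 = 3530
Denominator: √[(126624 − 119716)(98748 − 90601)] = √[6908 × 8147] = 7501.9648
r = 3530 / 7501.9648 ≈ 0.471

0.471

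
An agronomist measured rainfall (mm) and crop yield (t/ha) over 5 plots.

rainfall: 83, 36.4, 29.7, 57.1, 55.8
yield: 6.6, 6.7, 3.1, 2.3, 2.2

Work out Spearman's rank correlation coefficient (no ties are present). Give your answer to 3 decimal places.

Rank rainfall: 5, 2, 1, 4, 3
Rank yield: 4, 5, 3, 2, 1
d = rank(rainfall) − rank(yield): 1, -3, -2, 2, 2; Σd² = 22
ρ = 1 − 6Σd² / [n(n²−1)] = 1 − 6×22 / (5×24) = 1 − 132/120 ≈ -0.100

-0.100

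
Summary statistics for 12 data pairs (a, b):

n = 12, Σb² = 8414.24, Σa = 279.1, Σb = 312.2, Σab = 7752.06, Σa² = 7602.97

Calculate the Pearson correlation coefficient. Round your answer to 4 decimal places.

0.8617

r = (nΣab − ΣaΣb) / √[(nΣa² − (Σa)²)(nΣb² − (Σb)²)]
Numerator: 12×7752.06 − 279.1×312.2 = 5889.7
Denominator: √[(91235.64 − 77896.81)(100970.88 − 97468.84)] = √[13338.83 × 3502.04] = 6834.6994
r = 5889.7 / 6834.6994 ≈ 0.8617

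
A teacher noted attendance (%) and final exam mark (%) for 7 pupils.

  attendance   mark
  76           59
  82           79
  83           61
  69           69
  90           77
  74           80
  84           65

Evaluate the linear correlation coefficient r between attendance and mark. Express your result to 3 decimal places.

n = 7, Σx = 558, Σy = 490, Σx² = 44782, Σy² = 34758, Σxy = 39096
nΣxy − ΣxΣy = 273672 − 273420 = 252
nΣx² − (Σx)² = 313474 − 311364 = 2110; nΣy² − (Σy)² = 243306 − 240100 = 3206
r = 252 / √(2110 × 3206) = 252 / 2600.8960 ≈ 0.097

0.097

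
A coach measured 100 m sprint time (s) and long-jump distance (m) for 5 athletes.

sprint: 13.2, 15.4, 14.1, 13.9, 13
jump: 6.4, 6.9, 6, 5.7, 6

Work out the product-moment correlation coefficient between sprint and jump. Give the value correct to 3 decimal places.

0.598

n = 5, Σx = 69.6, Σy = 31, Σx² = 972.42, Σy² = 193.06, Σxy = 432.57
nΣxy − ΣxΣy = 2162.85 − 2157.6 = 5.25
nΣx² − (Σx)² = 4862.1 − 4844.16 = 17.94; nΣy² − (Σy)² = 965.3 − 961 = 4.3
r = 5.25 / √(17.94 × 4.3) = 5.25 / 8.7831 ≈ 0.598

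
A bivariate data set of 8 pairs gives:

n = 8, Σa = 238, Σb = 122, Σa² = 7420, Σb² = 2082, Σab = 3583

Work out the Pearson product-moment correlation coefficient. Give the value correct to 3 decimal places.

-0.170

r = (nΣab − ΣaΣb) / √[(nΣa² − (Σa)²)(nΣb² − (Σb)²)]
Numerator: 8×3583 − 238×122 = -372
Denominator: √[(59360 − 56644)(16656 − 14884)] = √[2716 × 1772] = 2193.7985
r = -372 / 2193.7985 ≈ -0.170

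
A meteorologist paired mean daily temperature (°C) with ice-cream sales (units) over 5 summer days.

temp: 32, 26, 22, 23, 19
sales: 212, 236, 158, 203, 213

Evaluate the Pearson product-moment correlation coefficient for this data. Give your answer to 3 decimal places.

n = 5, Σx = 122, Σy = 1022, Σx² = 3074, Σy² = 212182, Σxy = 25112
nΣxy − ΣxΣy = 125560 − 124684 = 876
nΣx² − (Σx)² = 15370 − 14884 = 486; nΣy² − (Σy)² = 1060910 − 1044484 = 16426
r = 876 / √(486 × 16426) = 876 / 2825.4267 ≈ 0.310

0.310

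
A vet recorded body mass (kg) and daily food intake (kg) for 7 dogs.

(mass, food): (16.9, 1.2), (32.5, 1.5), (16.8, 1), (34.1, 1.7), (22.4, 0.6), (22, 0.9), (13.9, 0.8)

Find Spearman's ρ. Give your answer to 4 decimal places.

0.5357

Rank mass: 3, 6, 2, 7, 5, 4, 1
Rank food: 5, 6, 4, 7, 1, 3, 2
d = rank(mass) − rank(food): -2, 0, -2, 0, 4, 1, -1; Σd² = 26
ρ = 1 − 6Σd² / [n(n²−1)] = 1 − 6×26 / (7×48) = 1 − 156/336 ≈ 0.5357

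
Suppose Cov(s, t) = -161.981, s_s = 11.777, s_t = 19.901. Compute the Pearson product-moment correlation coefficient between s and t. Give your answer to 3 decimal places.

-0.691

r = Cov(s,t) / (s_s · s_t) = -161.981 / (11.777 × 19.901)
  = -161.981 / 234.3741 ≈ -0.691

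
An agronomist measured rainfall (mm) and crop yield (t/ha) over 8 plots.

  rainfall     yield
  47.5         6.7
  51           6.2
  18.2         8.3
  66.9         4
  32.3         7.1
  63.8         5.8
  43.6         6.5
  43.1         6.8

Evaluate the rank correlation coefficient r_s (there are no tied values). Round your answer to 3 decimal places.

Rank rainfall: 5, 6, 1, 8, 2, 7, 4, 3
Rank yield: 5, 3, 8, 1, 7, 2, 4, 6
d = rank(rainfall) − rank(yield): 0, 3, -7, 7, -5, 5, 0, -3; Σd² = 166
ρ = 1 − 6Σd² / [n(n²−1)] = 1 − 6×166 / (8×63) = 1 − 996/504 ≈ -0.976

-0.976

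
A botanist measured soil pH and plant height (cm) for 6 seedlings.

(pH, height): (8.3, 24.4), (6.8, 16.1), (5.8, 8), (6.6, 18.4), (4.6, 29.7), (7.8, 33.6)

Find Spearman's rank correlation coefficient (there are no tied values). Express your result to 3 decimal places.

Rank pH: 6, 4, 2, 3, 1, 5
Rank height: 4, 2, 1, 3, 5, 6
d = rank(pH) − rank(height): 2, 2, 1, 0, -4, -1; Σd² = 26
ρ = 1 − 6Σd² / [n(n²−1)] = 1 − 6×26 / (6×35) = 1 − 156/210 ≈ 0.257

0.257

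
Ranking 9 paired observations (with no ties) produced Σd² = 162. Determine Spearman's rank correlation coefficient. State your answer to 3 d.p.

ρ = 1 − 6Σd² / [n(n²−1)] = 1 − 6×162 / (9×80)
  = 1 − 972/720 = 1 − 1.3500 ≈ -0.350

-0.350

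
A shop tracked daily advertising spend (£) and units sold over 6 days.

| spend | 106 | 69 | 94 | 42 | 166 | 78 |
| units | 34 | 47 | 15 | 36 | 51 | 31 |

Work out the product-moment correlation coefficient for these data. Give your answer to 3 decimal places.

0.319

n = 6, Σx = 555, Σy = 214, Σx² = 60237, Σy² = 8448, Σxy = 20653
nΣxy − ΣxΣy = 123918 − 118770 = 5148
nΣx² − (Σx)² = 361422 − 308025 = 53397; nΣy² − (Σy)² = 50688 − 45796 = 4892
r = 5148 / √(53397 × 4892) = 5148 / 16162.2438 ≈ 0.319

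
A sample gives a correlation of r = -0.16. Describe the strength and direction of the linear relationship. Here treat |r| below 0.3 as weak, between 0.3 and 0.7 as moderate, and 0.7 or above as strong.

weak negative

r = -0.16 < 0 so the relationship is negative.
|r| = 0.16, which falls in the weak range.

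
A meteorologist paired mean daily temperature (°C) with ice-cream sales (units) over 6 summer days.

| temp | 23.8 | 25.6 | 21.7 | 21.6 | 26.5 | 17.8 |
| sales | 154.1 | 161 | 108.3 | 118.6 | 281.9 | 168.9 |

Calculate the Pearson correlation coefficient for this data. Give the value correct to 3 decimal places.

0.519

n = 6, Σx = 137, Σy = 992.8, Σx² = 3178.34, Σy² = 183457.48, Σxy = 23177.82
nΣxy − ΣxΣy = 139066.92 − 136013.6 = 3053.32
nΣx² − (Σx)² = 19070.04 − 18769 = 301.04; nΣy² − (Σy)² = 1100744.88 − 985651.84 = 115093.04
r = 3053.32 / √(301.04 × 115093.04) = 3053.32 / 5886.2219 ≈ 0.519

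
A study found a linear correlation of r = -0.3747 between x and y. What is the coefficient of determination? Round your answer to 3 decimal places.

r² = (-0.3747)² = 0.140

0.140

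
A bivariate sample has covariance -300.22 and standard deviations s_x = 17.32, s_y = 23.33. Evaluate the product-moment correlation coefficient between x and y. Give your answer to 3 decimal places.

r = Cov(x,y) / (s_x · s_y) = -300.22 / (17.32 × 23.33)
  = -300.22 / 404.0756 ≈ -0.743

-0.743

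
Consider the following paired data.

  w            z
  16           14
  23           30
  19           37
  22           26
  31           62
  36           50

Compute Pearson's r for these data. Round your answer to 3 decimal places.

n = 6, Σw = 147, Σz = 219, Σw² = 3887, Σz² = 9485, Σwz = 5911
nΣwz − ΣwΣz = 35466 − 32193 = 3273
nΣw² − (Σw)² = 23322 − 21609 = 1713; nΣz² − (Σz)² = 56910 − 47961 = 8949
r = 3273 / √(1713 × 8949) = 3273 / 3915.3080 ≈ 0.836

0.836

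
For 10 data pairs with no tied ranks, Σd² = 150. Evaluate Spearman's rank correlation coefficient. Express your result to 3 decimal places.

ρ = 1 − 6Σd² / [n(n²−1)] = 1 − 6×150 / (10×99)
  = 1 − 900/990 = 1 − 0.9091 ≈ 0.091

0.091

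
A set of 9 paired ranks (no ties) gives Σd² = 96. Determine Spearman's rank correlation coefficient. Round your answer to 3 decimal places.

ρ = 1 − 6Σd² / [n(n²−1)] = 1 − 6×96 / (9×80)
  = 1 − 576/720 = 1 − 0.8000 ≈ 0.200

0.200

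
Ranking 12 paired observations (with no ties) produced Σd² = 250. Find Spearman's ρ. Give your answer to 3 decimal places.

ρ = 1 − 6Σd² / [n(n²−1)] = 1 − 6×250 / (12×143)
  = 1 − 1500/1716 = 1 − 0.8741 ≈ 0.126

0.126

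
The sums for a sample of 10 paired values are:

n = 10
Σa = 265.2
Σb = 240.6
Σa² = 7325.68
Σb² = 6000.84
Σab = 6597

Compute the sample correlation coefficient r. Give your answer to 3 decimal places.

r = (nΣab − ΣaΣb) / √[(nΣa² − (Σa)²)(nΣb² − (Σb)²)]
Numerator: 10×6597 − 265.2×240.6 = 2162.88
Denominator: √[(73256.8 − 70331.04)(60008.4 − 57888.36)] = √[2925.76 × 2120.04] = 2490.5277
r = 2162.88 / 2490.5277 ≈ 0.868

0.868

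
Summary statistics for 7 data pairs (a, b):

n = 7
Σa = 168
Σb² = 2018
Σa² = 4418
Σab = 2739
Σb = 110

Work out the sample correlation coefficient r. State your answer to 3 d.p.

r = (nΣab − ΣaΣb) / √[(nΣa² − (Σa)²)(nΣb² − (Σb)²)]
Numerator: 7×2739 − 168×110 = 693
Denominator: √[(30926 − 28224)(14126 − 12100)] = √[2702 × 2026] = 2339.7119
r = 693 / 2339.7119 ≈ 0.296

0.296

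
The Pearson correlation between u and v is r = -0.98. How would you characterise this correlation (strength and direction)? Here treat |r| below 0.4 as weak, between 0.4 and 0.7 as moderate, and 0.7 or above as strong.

strong negative

r = -0.98 < 0 so the relationship is negative.
|r| = 0.98, which falls in the strong range.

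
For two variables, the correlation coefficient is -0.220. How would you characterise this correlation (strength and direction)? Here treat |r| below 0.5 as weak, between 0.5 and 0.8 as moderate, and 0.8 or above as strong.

weak negative

r = -0.220 < 0 so the relationship is negative.
|r| = 0.220, which falls in the weak range.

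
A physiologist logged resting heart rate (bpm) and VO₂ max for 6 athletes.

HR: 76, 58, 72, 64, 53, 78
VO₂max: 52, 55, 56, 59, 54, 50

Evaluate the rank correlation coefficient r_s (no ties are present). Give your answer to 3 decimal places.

Rank HR: 5, 2, 4, 3, 1, 6
Rank VO₂max: 2, 4, 5, 6, 3, 1
d = rank(HR) − rank(VO₂max): 3, -2, -1, -3, -2, 5; Σd² = 52
ρ = 1 − 6Σd² / [n(n²−1)] = 1 − 6×52 / (6×35) = 1 − 312/210 ≈ -0.486

-0.486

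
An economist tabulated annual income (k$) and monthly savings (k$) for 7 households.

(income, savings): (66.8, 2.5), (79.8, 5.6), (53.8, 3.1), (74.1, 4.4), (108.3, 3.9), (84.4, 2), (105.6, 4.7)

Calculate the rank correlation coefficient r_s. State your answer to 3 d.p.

Rank income: 2, 4, 1, 3, 7, 5, 6
Rank savings: 2, 7, 3, 5, 4, 1, 6
d = rank(income) − rank(savings): 0, -3, -2, -2, 3, 4, 0; Σd² = 42
ρ = 1 − 6Σd² / [n(n²−1)] = 1 − 6×42 / (7×48) = 1 − 252/336 ≈ 0.250

0.250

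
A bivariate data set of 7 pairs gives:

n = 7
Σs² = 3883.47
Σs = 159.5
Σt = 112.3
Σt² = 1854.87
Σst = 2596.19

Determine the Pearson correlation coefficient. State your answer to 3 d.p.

r = (nΣst − ΣsΣt) / √[(nΣs² − (Σs)²)(nΣt² − (Σt)²)]
Numerator: 7×2596.19 − 159.5×112.3 = 261.48
Denominator: √[(27184.29 − 25440.25)(12984.09 − 12611.29)] = √[1744.04 × 372.8] = 806.3362
r = 261.48 / 806.3362 ≈ 0.324

0.324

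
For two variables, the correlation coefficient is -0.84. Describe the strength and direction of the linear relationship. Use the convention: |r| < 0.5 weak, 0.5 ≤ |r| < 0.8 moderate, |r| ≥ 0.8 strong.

strong negative

r = -0.84 < 0 so the relationship is negative.
|r| = 0.84, which falls in the strong range.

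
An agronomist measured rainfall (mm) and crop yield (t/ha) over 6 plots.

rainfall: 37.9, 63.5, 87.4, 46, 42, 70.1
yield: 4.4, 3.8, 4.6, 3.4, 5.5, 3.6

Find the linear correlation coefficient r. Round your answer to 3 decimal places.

-0.172

n = 6, Σx = 346.9, Σy = 25.3, Σx² = 21901.43, Σy² = 109.73, Σxy = 1449.86
nΣxy − ΣxΣy = 8699.16 − 8776.57 = -77.41
nΣx² − (Σx)² = 131408.58 − 120339.61 = 11068.97; nΣy² − (Σy)² = 658.38 − 640.09 = 18.29
r = -77.41 / √(11068.97 × 18.29) = -77.41 / 449.9461 ≈ -0.172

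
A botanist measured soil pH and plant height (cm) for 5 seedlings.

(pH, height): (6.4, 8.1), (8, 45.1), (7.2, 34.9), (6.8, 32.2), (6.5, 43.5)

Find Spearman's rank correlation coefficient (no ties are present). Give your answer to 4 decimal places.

0.7000

Rank pH: 1, 5, 4, 3, 2
Rank height: 1, 5, 3, 2, 4
d = rank(pH) − rank(height): 0, 0, 1, 1, -2; Σd² = 6
ρ = 1 − 6Σd² / [n(n²−1)] = 1 − 6×6 / (5×24) = 1 − 36/120 ≈ 0.7000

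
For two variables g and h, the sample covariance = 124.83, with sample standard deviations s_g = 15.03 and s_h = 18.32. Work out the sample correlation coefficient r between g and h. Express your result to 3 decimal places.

0.453

r = Cov(g,h) / (s_g · s_h) = 124.83 / (15.03 × 18.32)
  = 124.83 / 275.3496 ≈ 0.453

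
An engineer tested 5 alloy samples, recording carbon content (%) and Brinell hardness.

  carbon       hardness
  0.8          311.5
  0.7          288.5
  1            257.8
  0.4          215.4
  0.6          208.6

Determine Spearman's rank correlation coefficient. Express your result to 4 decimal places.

Rank carbon: 4, 3, 5, 1, 2
Rank hardness: 5, 4, 3, 2, 1
d = rank(carbon) − rank(hardness): -1, -1, 2, -1, 1; Σd² = 8
ρ = 1 − 6Σd² / [n(n²−1)] = 1 − 6×8 / (5×24) = 1 − 48/120 ≈ 0.6000

0.6000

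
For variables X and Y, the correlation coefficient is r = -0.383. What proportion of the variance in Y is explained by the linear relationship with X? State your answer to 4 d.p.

0.1467

r² = (-0.383)² = 0.1467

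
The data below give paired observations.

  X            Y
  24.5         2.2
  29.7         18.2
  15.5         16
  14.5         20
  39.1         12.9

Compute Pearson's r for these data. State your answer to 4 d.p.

-0.2497

n = 5, ΣX = 123.3, ΣY = 69.3, ΣX² = 3461.65, ΣY² = 1158.49, ΣXY = 1636.83
nΣXY − ΣXΣY = 8184.15 − 8544.69 = -360.54
nΣX² − (ΣX)² = 17308.25 − 15202.89 = 2105.36; nΣY² − (ΣY)² = 5792.45 − 4802.49 = 989.96
r = -360.54 / √(2105.36 × 989.96) = -360.54 / 1443.6835 ≈ -0.2497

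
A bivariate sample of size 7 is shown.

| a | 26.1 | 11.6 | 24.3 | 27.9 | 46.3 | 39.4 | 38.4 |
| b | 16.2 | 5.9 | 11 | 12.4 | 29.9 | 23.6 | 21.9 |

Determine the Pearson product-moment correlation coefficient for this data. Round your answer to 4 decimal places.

n = 7, Σa = 214, Σb = 120.9, Σa² = 7355.28, Σb² = 2502.59, Σab = 4259.69
nΣab − ΣaΣb = 29817.83 − 25872.6 = 3945.23
nΣa² − (Σa)² = 51486.96 − 45796 = 5690.96; nΣb² − (Σb)² = 17518.13 − 14616.81 = 2901.32
r = 3945.23 / √(5690.96 × 2901.32) = 3945.23 / 4063.4094 ≈ 0.9709

0.9709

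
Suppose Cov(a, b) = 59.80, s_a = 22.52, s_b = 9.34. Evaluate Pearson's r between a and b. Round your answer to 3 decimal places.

0.284

r = Cov(a,b) / (s_a · s_b) = 59.80 / (22.52 × 9.34)
  = 59.80 / 210.3368 ≈ 0.284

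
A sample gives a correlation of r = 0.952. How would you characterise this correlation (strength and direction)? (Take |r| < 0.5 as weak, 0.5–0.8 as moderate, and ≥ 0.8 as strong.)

r = 0.952 > 0 so the relationship is positive.
|r| = 0.952, which falls in the strong range.

strong positive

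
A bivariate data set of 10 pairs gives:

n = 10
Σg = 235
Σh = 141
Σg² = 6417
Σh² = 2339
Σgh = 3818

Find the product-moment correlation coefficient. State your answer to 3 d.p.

0.900

r = (nΣgh − ΣgΣh) / √[(nΣg² − (Σg)²)(nΣh² − (Σh)²)]
Numerator: 10×3818 − 235×141 = 5045
Denominator: √[(64170 − 55225)(23390 − 19881)] = √[8945 × 3509] = 5602.4999
r = 5045 / 5602.4999 ≈ 0.900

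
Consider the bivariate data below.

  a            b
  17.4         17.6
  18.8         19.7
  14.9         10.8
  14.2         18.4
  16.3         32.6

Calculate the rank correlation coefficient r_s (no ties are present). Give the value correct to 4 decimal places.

Rank a: 4, 5, 2, 1, 3
Rank b: 2, 4, 1, 3, 5
d = rank(a) − rank(b): 2, 1, 1, -2, -2; Σd² = 14
ρ = 1 − 6Σd² / [n(n²−1)] = 1 − 6×14 / (5×24) = 1 − 84/120 ≈ 0.3000

0.3000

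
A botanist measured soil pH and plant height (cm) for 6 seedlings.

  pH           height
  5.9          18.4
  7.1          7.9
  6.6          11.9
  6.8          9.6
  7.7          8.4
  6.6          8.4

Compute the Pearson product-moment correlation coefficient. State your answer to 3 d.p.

n = 6, Σx = 40.7, Σy = 64.6, Σx² = 277.87, Σy² = 775.86, Σxy = 428.59
nΣxy − ΣxΣy = 2571.54 − 2629.22 = -57.68
nΣx² − (Σx)² = 1667.22 − 1656.49 = 10.73; nΣy² − (Σy)² = 4655.16 − 4173.16 = 482
r = -57.68 / √(10.73 × 482) = -57.68 / 71.9156 ≈ -0.802

-0.802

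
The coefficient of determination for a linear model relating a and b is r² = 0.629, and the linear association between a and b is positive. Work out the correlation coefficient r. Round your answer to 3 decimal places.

0.793

|r| = √0.629 = 0.793
The association is positive, so r = 0.793.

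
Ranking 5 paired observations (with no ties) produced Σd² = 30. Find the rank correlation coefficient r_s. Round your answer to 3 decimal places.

-0.500

ρ = 1 − 6Σd² / [n(n²−1)] = 1 − 6×30 / (5×24)
  = 1 − 180/120 = 1 − 1.5000 ≈ -0.500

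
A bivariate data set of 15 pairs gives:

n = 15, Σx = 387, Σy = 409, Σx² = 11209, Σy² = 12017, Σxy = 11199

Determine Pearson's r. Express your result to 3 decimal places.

0.629

r = (nΣxy − ΣxΣy) / √[(nΣx² − (Σx)²)(nΣy² − (Σy)²)]
Numerator: 15×11199 − 387×409 = 9702
Denominator: √[(168135 − 149769)(180255 − 167281)] = √[18366 × 12974] = 15436.3365
r = 9702 / 15436.3365 ≈ 0.629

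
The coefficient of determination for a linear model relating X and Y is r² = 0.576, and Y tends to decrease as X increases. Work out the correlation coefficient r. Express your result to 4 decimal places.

-0.7589

|r| = √0.576 = 0.7589
The association is negative, so r = −0.7589.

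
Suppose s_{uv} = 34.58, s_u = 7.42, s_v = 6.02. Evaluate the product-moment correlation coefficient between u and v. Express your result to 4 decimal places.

r = Cov(u,v) / (s_u · s_v) = 34.58 / (7.42 × 6.02)
  = 34.58 / 44.6684 ≈ 0.7741

0.7741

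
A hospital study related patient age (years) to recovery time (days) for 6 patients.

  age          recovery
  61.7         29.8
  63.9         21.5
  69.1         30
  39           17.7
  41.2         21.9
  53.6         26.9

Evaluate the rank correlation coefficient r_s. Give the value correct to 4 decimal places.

Rank age: 4, 5, 6, 1, 2, 3
Rank recovery: 5, 2, 6, 1, 3, 4
d = rank(age) − rank(recovery): -1, 3, 0, 0, -1, -1; Σd² = 12
ρ = 1 − 6Σd² / [n(n²−1)] = 1 − 6×12 / (6×35) = 1 − 72/210 ≈ 0.6571

0.6571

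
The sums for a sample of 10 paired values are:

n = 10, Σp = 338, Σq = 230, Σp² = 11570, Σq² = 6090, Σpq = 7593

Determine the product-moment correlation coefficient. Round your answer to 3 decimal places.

-0.530

r = (nΣpq − ΣpΣq) / √[(nΣp² − (Σp)²)(nΣq² − (Σq)²)]
Numerator: 10×7593 − 338×230 = -1810
Denominator: √[(115700 − 114244)(60900 − 52900)] = √[1456 × 8000] = 3412.9166
r = -1810 / 3412.9166 ≈ -0.530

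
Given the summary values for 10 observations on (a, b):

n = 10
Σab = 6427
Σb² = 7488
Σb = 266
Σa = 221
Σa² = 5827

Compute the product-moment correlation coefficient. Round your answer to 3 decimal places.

0.879

r = (nΣab − ΣaΣb) / √[(nΣa² − (Σa)²)(nΣb² − (Σb)²)]
Numerator: 10×6427 − 221×266 = 5484
Denominator: √[(58270 − 48841)(74880 − 70756)] = √[9429 × 4124] = 6235.7995
r = 5484 / 6235.7995 ≈ 0.879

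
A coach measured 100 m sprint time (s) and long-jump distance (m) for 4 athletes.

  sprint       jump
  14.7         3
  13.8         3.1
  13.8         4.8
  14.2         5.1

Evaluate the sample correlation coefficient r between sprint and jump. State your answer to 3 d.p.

n = 4, Σx = 56.5, Σy = 16, Σx² = 798.61, Σy² = 67.66, Σxy = 225.54
nΣxy − ΣxΣy = 902.16 − 904 = -1.84
nΣx² − (Σx)² = 3194.44 − 3192.25 = 2.19; nΣy² − (Σy)² = 270.64 − 256 = 14.64
r = -1.84 / √(2.19 × 14.64) = -1.84 / 5.6623 ≈ -0.325

-0.325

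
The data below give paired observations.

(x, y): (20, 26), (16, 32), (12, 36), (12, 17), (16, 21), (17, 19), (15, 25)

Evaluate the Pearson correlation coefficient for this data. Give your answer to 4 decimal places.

n = 7, Σx = 108, Σy = 176, Σx² = 1714, Σy² = 4712, Σxy = 2702
nΣxy − ΣxΣy = 18914 − 19008 = -94
nΣx² − (Σx)² = 11998 − 11664 = 334; nΣy² − (Σy)² = 32984 − 30976 = 2008
r = -94 / √(334 × 2008) = -94 / 818.9457 ≈ -0.1148

-0.1148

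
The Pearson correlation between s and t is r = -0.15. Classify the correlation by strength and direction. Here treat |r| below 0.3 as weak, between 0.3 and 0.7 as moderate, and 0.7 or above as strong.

r = -0.15 < 0 so the relationship is negative.
|r| = 0.15, which falls in the weak range.

weak negative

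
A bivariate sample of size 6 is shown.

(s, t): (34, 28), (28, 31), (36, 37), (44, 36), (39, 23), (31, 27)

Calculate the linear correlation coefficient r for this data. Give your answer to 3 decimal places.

0.254

n = 6, Σs = 212, Σt = 182, Σs² = 7654, Σt² = 5668, Σst = 6470
nΣst − ΣsΣt = 38820 − 38584 = 236
nΣs² − (Σs)² = 45924 − 44944 = 980; nΣt² − (Σt)² = 34008 − 33124 = 884
r = 236 / √(980 × 884) = 236 / 930.7631 ≈ 0.254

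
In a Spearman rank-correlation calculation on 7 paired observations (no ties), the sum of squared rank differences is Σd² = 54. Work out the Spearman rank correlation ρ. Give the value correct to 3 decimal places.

0.036

ρ = 1 − 6Σd² / [n(n²−1)] = 1 − 6×54 / (7×48)
  = 1 − 324/336 = 1 − 0.9643 ≈ 0.036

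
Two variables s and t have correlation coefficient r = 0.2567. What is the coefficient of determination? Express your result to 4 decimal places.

r² = (0.2567)² = 0.0659

0.0659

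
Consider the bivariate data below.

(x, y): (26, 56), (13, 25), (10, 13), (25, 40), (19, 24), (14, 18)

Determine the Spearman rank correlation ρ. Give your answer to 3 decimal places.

0.829

Rank x: 6, 2, 1, 5, 4, 3
Rank y: 6, 4, 1, 5, 3, 2
d = rank(x) − rank(y): 0, -2, 0, 0, 1, 1; Σd² = 6
ρ = 1 − 6Σd² / [n(n²−1)] = 1 − 6×6 / (6×35) = 1 − 36/210 ≈ 0.829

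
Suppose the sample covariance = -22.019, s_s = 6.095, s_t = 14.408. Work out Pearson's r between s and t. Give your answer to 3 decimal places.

-0.251

r = Cov(s,t) / (s_s · s_t) = -22.019 / (6.095 × 14.408)
  = -22.019 / 87.8168 ≈ -0.251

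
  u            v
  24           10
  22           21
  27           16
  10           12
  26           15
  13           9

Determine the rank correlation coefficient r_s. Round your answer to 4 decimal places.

0.4286

Rank u: 4, 3, 6, 1, 5, 2
Rank v: 2, 6, 5, 3, 4, 1
d = rank(u) − rank(v): 2, -3, 1, -2, 1, 1; Σd² = 20
ρ = 1 − 6Σd² / [n(n²−1)] = 1 − 6×20 / (6×35) = 1 − 120/210 ≈ 0.4286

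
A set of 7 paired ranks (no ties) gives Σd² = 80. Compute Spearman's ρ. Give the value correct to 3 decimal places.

ρ = 1 − 6Σd² / [n(n²−1)] = 1 − 6×80 / (7×48)
  = 1 − 480/336 = 1 − 1.4286 ≈ -0.429

-0.429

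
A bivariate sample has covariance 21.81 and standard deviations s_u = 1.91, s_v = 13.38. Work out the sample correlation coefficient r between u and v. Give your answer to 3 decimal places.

r = Cov(u,v) / (s_u · s_v) = 21.81 / (1.91 × 13.38)
  = 21.81 / 25.5558 ≈ 0.853

0.853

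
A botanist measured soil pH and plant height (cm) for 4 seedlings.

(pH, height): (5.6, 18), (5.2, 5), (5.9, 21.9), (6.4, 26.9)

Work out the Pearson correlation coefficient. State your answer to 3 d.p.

n = 4, Σx = 23.1, Σy = 71.8, Σx² = 134.17, Σy² = 1552.22, Σxy = 428.17
nΣxy − ΣxΣy = 1712.68 − 1658.58 = 54.1
nΣx² − (Σx)² = 536.68 − 533.61 = 3.07; nΣy² − (Σy)² = 6208.88 − 5155.24 = 1053.64
r = 54.1 / √(3.07 × 1053.64) = 54.1 / 56.8742 ≈ 0.951

0.951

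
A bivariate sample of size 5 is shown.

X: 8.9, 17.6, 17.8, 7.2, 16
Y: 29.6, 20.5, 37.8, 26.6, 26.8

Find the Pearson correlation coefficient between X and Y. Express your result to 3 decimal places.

0.077

n = 5, ΣX = 67.5, ΣY = 141.3, ΣX² = 1013.65, ΣY² = 4151.05, ΣXY = 1917.4
nΣXY − ΣXΣY = 9587 − 9537.75 = 49.25
nΣX² − (ΣX)² = 5068.25 − 4556.25 = 512; nΣY² − (ΣY)² = 20755.25 − 19965.69 = 789.56
r = 49.25 / √(512 × 789.56) = 49.25 / 635.8103 ≈ 0.077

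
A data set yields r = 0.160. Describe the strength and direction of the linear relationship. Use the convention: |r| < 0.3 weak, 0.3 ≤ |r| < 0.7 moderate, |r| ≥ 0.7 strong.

weak positive

r = 0.160 > 0 so the relationship is positive.
|r| = 0.160, which falls in the weak range.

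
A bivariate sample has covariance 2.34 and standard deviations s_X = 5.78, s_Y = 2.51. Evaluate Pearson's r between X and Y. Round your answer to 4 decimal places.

0.1613

r = Cov(X,Y) / (s_X · s_Y) = 2.34 / (5.78 × 2.51)
  = 2.34 / 14.5078 ≈ 0.1613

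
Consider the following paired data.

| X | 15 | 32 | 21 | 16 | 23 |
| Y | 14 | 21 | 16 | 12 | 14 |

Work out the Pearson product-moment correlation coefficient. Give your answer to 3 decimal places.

n = 5, ΣX = 107, ΣY = 77, ΣX² = 2475, ΣY² = 1233, ΣXY = 1732
nΣXY − ΣXΣY = 8660 − 8239 = 421
nΣX² − (ΣX)² = 12375 − 11449 = 926; nΣY² − (ΣY)² = 6165 − 5929 = 236
r = 421 / √(926 × 236) = 421 / 467.4783 ≈ 0.901

0.901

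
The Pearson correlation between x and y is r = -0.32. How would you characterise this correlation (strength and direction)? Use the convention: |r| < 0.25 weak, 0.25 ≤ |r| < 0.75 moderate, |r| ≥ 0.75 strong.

moderate negative

r = -0.32 < 0 so the relationship is negative.
|r| = 0.32, which falls in the moderate range.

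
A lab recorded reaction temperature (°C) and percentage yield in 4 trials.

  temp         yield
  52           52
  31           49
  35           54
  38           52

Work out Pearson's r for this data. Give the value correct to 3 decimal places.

n = 4, Σx = 156, Σy = 207, Σx² = 6334, Σy² = 10725, Σxy = 8089
nΣxy − ΣxΣy = 32356 − 32292 = 64
nΣx² − (Σx)² = 25336 − 24336 = 1000; nΣy² − (Σy)² = 42900 − 42849 = 51
r = 64 / √(1000 × 51) = 64 / 225.8318 ≈ 0.283

0.283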